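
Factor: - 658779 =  - 3^1*11^1*19963^1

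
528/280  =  66/35 = 1.89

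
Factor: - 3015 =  - 3^2 * 5^1*67^1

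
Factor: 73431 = 3^2*41^1*199^1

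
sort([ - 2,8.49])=[ - 2,  8.49] 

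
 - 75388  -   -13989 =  - 61399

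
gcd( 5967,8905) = 13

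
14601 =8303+6298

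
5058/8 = 2529/4 = 632.25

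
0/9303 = 0=0.00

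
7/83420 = 7/83420 = 0.00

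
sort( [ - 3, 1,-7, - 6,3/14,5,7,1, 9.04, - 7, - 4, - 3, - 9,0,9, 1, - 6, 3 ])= [ -9, - 7,-7, - 6, - 6, - 4, - 3 , - 3, 0, 3/14, 1 , 1, 1, 3,5, 7, 9, 9.04]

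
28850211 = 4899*5889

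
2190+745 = 2935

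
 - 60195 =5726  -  65921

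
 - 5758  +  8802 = 3044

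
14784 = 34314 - 19530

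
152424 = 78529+73895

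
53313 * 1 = 53313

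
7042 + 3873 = 10915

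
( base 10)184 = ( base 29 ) 6a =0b10111000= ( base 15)C4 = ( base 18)a4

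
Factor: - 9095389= - 83^1*109583^1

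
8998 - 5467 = 3531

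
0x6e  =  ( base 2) 1101110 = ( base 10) 110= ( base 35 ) 35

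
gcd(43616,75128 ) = 8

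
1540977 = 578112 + 962865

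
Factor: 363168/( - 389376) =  - 97/104 =- 2^(  -  3) *13^ (  -  1)*97^1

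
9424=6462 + 2962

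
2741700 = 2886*950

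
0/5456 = 0=0.00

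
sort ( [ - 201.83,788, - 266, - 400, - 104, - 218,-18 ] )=[-400, - 266, - 218, - 201.83, - 104, -18, 788] 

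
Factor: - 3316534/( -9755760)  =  1658267/4877880 = 2^(-3)*3^( - 1)*5^( - 1)*7^( - 1 )*13^1*199^1*641^1*5807^( -1)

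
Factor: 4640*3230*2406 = 36059203200 = 2^7*3^1*5^2*17^1*19^1*29^1 * 401^1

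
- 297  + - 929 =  - 1226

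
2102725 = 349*6025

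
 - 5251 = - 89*59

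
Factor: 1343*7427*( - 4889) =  - 7^1*17^1*79^1*1061^1*4889^1 = - 48765139829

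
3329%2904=425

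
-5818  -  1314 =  - 7132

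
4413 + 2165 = 6578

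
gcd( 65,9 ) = 1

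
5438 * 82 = 445916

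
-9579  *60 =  - 574740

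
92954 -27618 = 65336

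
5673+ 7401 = 13074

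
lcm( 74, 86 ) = 3182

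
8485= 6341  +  2144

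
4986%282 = 192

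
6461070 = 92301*70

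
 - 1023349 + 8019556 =6996207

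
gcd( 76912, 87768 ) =184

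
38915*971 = 37786465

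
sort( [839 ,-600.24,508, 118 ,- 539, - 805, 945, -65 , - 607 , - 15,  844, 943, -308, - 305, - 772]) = [-805, - 772, - 607 , - 600.24, - 539,  -  308,-305, - 65,-15 , 118, 508,839,844,  943, 945 ] 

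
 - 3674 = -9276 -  - 5602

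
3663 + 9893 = 13556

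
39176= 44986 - 5810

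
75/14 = 75/14  =  5.36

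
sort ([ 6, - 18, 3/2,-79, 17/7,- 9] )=[ - 79, - 18,  -  9, 3/2,17/7, 6]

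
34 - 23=11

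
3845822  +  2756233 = 6602055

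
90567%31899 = 26769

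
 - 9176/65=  -142 + 54/65 =- 141.17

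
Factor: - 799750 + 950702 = 150952 = 2^3  *18869^1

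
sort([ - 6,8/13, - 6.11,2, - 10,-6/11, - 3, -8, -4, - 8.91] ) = [ - 10, - 8.91, -8,-6.11, -6, - 4 , - 3,-6/11,8/13, 2 ]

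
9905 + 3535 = 13440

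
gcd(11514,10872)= 6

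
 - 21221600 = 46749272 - 67970872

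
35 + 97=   132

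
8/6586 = 4/3293= 0.00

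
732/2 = 366 = 366.00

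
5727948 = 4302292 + 1425656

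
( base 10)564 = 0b1000110100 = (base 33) h3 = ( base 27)ko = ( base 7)1434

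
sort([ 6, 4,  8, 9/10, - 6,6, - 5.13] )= [ - 6, - 5.13,9/10, 4, 6, 6 , 8]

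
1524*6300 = 9601200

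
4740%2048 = 644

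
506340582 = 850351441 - 344010859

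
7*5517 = 38619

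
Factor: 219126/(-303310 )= - 177/245 = - 3^1*5^(  -  1 )*7^( - 2 )* 59^1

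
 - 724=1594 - 2318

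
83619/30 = 27873/10  =  2787.30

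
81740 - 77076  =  4664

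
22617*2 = 45234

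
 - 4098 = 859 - 4957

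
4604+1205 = 5809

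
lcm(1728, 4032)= 12096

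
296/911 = 296/911 = 0.32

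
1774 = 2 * 887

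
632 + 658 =1290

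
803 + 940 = 1743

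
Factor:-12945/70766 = -15/82=-  2^(  -  1 ) *3^1*5^1 * 41^(- 1)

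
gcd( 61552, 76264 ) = 8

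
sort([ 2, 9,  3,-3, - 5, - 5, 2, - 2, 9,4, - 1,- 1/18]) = [  -  5 , - 5 , - 3,-2, - 1, - 1/18, 2, 2,3, 4,9,  9 ] 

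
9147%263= 205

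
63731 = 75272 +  - 11541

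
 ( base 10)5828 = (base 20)eb8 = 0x16C4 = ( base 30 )6e8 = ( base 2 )1011011000100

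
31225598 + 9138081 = 40363679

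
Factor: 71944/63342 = 92/81 = 2^2*3^(  -  4 )*23^1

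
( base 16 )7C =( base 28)4C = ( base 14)8c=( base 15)84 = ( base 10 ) 124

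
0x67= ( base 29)3g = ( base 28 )3j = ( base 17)61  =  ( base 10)103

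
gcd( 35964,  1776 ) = 444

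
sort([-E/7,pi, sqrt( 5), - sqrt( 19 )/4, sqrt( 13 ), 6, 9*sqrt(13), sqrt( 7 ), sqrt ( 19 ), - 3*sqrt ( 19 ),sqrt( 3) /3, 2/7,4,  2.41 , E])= [  -  3*sqrt(19),-sqrt( 19)/4, - E/7, 2/7, sqrt( 3)/3, sqrt(5) , 2.41,sqrt ( 7),E, pi,sqrt (13 ), 4,sqrt(19 ) , 6,9*sqrt (13 )]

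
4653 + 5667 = 10320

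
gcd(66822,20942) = 74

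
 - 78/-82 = 39/41 = 0.95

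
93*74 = 6882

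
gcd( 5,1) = 1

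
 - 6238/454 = -14 + 59/227 =-13.74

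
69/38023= 69/38023 = 0.00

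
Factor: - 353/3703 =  - 7^( - 1 )*23^( - 2)*353^1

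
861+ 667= 1528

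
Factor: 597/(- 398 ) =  - 3/2  =  - 2^( - 1 )*3^1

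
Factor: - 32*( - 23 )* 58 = 42688 = 2^6*23^1*29^1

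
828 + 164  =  992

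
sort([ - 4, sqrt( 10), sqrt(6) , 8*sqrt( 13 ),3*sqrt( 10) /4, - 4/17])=[ - 4, - 4/17, 3 * sqrt(10 ) /4, sqrt(6), sqrt(10 ), 8*sqrt(13 ) ] 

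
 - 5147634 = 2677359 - 7824993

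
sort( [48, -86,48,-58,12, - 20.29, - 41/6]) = [ - 86, - 58, - 20.29,-41/6, 12,48,48]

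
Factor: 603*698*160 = 2^6*3^2*5^1*67^1 *349^1 =67343040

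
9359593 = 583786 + 8775807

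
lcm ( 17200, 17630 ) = 705200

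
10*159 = 1590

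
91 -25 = 66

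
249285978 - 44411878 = 204874100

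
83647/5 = 16729  +  2/5  =  16729.40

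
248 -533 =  - 285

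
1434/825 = 1 + 203/275 = 1.74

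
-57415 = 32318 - 89733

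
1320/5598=220/933 = 0.24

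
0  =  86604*0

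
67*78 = 5226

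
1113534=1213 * 918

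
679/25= 679/25 = 27.16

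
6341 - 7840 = -1499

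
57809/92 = 628 + 33/92=628.36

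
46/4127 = 46/4127 = 0.01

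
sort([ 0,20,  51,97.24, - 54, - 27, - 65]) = [ - 65, - 54, - 27,  0,20,51,  97.24 ] 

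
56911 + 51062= 107973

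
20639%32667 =20639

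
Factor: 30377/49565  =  5^(-1 )*23^(  -  1) * 37^1*431^( - 1)  *821^1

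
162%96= 66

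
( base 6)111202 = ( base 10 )9362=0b10010010010010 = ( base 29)b3o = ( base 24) g62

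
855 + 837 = 1692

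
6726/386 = 3363/193 = 17.42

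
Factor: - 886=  - 2^1*443^1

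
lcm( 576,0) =0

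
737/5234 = 737/5234 = 0.14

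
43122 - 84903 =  - 41781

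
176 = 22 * 8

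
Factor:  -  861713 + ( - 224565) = -1086278 = - 2^1*543139^1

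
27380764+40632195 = 68012959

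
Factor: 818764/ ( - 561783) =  - 2^2*3^( - 1) * 107^1*271^(-1)* 691^( - 1 ) * 1913^1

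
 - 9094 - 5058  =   - 14152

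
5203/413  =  12 + 247/413 = 12.60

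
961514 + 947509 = 1909023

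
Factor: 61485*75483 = 4641072255 = 3^3*5^1*4099^1 * 8387^1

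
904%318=268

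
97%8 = 1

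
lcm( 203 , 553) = 16037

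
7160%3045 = 1070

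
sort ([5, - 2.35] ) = [ - 2.35,5]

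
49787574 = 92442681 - 42655107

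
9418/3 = 9418/3  =  3139.33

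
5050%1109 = 614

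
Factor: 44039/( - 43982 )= - 2^( - 1 )*47^1*937^1* 21991^( - 1) 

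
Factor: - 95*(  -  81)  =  7695 = 3^4*5^1*19^1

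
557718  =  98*5691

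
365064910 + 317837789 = 682902699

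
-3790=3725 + -7515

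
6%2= 0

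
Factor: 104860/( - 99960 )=  -  2^( - 1)*3^( - 1) * 17^(  -  1) *107^1 = -  107/102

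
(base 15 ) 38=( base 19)2F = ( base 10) 53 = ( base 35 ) 1I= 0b110101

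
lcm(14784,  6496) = 428736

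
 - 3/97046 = - 1  +  97043/97046 = -0.00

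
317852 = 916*347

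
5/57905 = 1/11581 = 0.00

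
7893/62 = 7893/62 = 127.31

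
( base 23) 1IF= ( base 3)1022111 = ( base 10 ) 958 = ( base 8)1676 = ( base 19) 2c8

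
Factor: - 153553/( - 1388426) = 2^( - 1)*13^( - 1)*43^1*3571^1*53401^( - 1)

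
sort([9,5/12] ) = [5/12,9]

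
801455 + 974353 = 1775808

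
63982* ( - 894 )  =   - 57199908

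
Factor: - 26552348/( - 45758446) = 13276174/22879223=2^1*19^1*113^( - 1 )*202471^(- 1)*349373^1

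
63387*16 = 1014192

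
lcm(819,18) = 1638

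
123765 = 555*223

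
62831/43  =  62831/43 = 1461.19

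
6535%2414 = 1707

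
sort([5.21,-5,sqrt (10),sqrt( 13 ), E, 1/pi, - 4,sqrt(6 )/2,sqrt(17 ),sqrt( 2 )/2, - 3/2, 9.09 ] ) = [  -  5, - 4,  -  3/2 , 1/pi,sqrt (2)/2,sqrt( 6 )/2,  E, sqrt( 10),  sqrt( 13),sqrt( 17),5.21, 9.09 ]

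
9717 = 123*79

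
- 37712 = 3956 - 41668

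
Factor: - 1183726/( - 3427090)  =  591863/1713545=5^( -1) *389^(  -  1)*881^(- 1)*591863^1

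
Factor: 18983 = 41^1 * 463^1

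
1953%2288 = 1953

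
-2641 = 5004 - 7645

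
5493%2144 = 1205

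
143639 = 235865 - 92226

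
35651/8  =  35651/8 = 4456.38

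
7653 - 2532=5121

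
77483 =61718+15765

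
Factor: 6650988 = 2^2  *  3^1 * 19^1 *31^1 * 941^1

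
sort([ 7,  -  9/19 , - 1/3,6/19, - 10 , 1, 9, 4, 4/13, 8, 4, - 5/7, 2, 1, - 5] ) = [ -10, - 5, - 5/7,-9/19, - 1/3, 4/13, 6/19, 1, 1,2,4, 4, 7,8, 9] 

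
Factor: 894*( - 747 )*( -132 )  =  88151976 = 2^3*3^4*11^1*83^1*149^1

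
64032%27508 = 9016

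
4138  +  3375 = 7513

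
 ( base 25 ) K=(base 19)11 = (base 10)20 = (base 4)110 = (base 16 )14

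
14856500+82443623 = 97300123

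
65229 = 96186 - 30957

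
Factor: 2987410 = 2^1*5^1*17^1* 17573^1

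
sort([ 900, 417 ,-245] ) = [ - 245,417,  900 ] 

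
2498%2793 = 2498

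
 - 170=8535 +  - 8705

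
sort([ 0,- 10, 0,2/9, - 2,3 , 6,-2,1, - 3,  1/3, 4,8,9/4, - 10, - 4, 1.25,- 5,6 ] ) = [ - 10, - 10, - 5, - 4, - 3, - 2 , - 2, 0,0, 2/9,  1/3, 1 , 1.25,  9/4, 3,4,6, 6, 8] 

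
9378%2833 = 879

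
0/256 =0 =0.00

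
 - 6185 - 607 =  - 6792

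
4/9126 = 2/4563 = 0.00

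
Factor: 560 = 2^4*5^1*7^1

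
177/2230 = 177/2230 = 0.08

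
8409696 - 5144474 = 3265222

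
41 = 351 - 310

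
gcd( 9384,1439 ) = 1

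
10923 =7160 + 3763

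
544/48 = 11+1/3= 11.33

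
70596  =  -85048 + 155644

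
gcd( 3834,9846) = 18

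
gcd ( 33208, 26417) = 1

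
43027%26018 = 17009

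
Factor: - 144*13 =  - 2^4 * 3^2*13^1 = - 1872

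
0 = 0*698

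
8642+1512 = 10154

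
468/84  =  39/7 = 5.57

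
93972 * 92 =8645424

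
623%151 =19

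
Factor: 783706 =2^1*7^2  *  11^1* 727^1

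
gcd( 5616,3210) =6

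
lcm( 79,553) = 553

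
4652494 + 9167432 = 13819926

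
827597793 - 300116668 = 527481125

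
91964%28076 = 7736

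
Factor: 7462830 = 2^1*3^1*5^1*17^1*14633^1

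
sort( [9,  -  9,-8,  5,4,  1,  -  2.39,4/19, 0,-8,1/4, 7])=[ - 9, - 8,-8,-2.39 , 0,4/19,1/4, 1, 4,5, 7,9 ] 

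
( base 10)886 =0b1101110110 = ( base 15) 3E1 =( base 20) 246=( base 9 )1184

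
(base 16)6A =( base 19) 5B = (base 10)106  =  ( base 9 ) 127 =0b1101010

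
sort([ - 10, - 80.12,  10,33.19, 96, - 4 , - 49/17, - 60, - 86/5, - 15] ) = [ - 80.12 , - 60  , - 86/5, - 15, -10, - 4, - 49/17, 10,33.19,96]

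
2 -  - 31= 33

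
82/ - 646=  -  1 + 282/323 = - 0.13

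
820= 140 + 680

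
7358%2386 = 200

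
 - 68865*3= - 206595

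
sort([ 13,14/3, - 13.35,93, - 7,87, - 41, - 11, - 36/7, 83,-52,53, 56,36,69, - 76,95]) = [ - 76, - 52, - 41, - 13.35, - 11,-7,  -  36/7,14/3, 13,36,53, 56,69,  83, 87,93, 95]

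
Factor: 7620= 2^2*3^1*5^1*127^1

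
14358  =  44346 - 29988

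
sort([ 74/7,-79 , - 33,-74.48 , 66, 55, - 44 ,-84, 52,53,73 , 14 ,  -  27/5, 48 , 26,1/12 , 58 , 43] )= [ - 84,-79,-74.48, - 44, - 33, - 27/5,1/12,74/7, 14, 26 , 43 , 48, 52,  53, 55, 58, 66,73] 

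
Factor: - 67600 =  - 2^4*5^2*13^2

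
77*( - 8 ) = - 616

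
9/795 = 3/265 = 0.01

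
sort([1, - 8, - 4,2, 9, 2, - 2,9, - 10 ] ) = [-10,- 8, - 4, - 2,1,2, 2, 9,9]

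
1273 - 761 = 512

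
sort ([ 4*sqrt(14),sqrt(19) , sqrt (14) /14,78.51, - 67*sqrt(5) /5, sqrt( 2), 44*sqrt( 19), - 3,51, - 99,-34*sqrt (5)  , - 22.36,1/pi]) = [-99, - 34*sqrt( 5), - 67*sqrt( 5)/5, - 22.36, - 3,sqrt( 14)/14,  1/pi,sqrt( 2),sqrt (19),4*sqrt(14), 51 , 78.51,44*sqrt(  19)] 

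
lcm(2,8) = 8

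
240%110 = 20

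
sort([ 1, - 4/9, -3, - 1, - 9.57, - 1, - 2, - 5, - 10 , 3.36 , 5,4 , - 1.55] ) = [ - 10, - 9.57,  -  5, - 3 , - 2, - 1.55, - 1, - 1, - 4/9, 1,3.36, 4,5]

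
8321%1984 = 385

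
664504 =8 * 83063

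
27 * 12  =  324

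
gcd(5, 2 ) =1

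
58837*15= 882555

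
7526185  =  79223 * 95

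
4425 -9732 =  - 5307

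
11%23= 11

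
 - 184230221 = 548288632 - 732518853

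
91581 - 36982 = 54599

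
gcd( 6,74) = 2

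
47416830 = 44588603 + 2828227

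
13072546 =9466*1381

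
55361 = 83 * 667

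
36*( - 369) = -13284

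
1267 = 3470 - 2203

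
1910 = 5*382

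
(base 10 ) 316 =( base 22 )e8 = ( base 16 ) 13C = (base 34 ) 9A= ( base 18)HA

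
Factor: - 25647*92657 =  - 3^1*83^1* 103^1*92657^1 = -2376374079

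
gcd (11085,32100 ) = 15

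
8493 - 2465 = 6028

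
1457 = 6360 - 4903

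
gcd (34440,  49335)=15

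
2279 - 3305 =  - 1026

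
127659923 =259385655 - 131725732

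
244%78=10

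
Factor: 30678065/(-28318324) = -2^( - 2)* 5^1*11^1*19^1*31^1*53^(-1) * 223^( - 1)*599^( - 1 )*947^1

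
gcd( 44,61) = 1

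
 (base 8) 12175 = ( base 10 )5245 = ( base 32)53T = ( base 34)4i9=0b1010001111101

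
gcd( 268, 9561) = 1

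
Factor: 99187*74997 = 7438727439   =  3^2*11^1 *13^1*71^1*127^1*641^1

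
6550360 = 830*7892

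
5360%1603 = 551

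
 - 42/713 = - 1  +  671/713 = - 0.06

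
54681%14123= 12312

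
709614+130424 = 840038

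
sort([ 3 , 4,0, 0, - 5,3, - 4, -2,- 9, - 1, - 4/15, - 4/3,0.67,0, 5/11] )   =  [ -9 , - 5, - 4 ,-2,  -  4/3, - 1,-4/15,0,0, 0 , 5/11,0.67, 3,3,4]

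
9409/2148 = 4 + 817/2148 = 4.38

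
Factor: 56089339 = 56089339^1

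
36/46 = 18/23 = 0.78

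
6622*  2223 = 14720706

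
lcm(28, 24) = 168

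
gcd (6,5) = 1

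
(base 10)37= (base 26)1B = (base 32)15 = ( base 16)25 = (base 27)1A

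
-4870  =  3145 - 8015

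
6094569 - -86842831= 92937400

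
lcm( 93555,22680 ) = 748440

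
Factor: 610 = 2^1*5^1*61^1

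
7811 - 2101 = 5710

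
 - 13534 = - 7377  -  6157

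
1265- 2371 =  - 1106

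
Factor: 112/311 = 2^4*7^1*311^( - 1)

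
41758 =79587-37829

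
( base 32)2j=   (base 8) 123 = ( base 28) 2r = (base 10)83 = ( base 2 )1010011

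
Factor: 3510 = 2^1*3^3 * 5^1*13^1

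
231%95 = 41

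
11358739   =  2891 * 3929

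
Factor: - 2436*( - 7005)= 2^2*3^2*5^1*7^1*29^1 *467^1  =  17064180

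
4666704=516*9044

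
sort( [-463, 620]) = [-463,620]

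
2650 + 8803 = 11453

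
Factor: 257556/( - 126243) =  - 508/249 = - 2^2*3^ ( - 1)*83^ (- 1)*127^1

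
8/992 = 1/124 = 0.01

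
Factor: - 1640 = -2^3*5^1*41^1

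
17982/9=1998 = 1998.00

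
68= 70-2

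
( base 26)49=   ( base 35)38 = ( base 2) 1110001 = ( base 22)53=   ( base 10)113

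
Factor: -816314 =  - 2^1*431^1*947^1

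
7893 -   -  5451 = 13344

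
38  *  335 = 12730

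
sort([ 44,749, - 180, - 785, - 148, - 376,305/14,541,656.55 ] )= [ - 785,- 376,  -  180,  -  148,305/14,44 , 541,656.55, 749]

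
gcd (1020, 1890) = 30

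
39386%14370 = 10646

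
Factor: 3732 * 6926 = 25847832 = 2^3*3^1*311^1*3463^1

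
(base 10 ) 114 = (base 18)66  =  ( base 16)72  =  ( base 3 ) 11020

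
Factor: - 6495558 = -2^1 * 3^1 *1082593^1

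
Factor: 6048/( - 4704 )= - 3^2*7^( - 1 ) = - 9/7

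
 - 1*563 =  - 563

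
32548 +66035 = 98583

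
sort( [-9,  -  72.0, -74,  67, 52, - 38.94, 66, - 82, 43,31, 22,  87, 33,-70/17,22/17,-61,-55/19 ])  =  [-82, - 74, - 72.0,-61,-38.94, -9 , -70/17, - 55/19, 22/17, 22,  31,33,43,52,  66,67,87]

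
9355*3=28065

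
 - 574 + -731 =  - 1305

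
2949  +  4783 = 7732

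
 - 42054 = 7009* ( - 6)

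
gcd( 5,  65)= 5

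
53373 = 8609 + 44764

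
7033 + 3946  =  10979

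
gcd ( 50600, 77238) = 2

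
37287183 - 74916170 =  - 37628987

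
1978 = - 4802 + 6780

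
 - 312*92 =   -  28704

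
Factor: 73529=73529^1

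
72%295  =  72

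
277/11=25 + 2/11 = 25.18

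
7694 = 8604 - 910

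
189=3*63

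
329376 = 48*6862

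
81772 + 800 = 82572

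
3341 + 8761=12102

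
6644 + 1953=8597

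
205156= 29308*7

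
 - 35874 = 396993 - 432867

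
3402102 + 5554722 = 8956824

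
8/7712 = 1/964 = 0.00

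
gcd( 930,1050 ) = 30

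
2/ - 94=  -1/47 = -0.02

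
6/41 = 6/41= 0.15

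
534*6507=3474738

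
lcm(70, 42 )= 210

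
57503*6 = 345018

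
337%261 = 76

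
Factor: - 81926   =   - 2^1*13^1*23^1 *137^1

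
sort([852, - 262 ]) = [ - 262 , 852]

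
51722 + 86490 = 138212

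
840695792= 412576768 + 428119024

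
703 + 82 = 785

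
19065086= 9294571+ 9770515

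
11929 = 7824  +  4105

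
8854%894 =808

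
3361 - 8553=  - 5192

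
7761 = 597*13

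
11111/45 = 11111/45 = 246.91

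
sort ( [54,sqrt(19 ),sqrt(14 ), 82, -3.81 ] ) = [ - 3.81,sqrt(  14 ),sqrt(19),54,82]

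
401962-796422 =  - 394460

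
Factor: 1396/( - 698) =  - 2=-2^1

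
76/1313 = 76/1313  =  0.06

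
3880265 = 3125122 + 755143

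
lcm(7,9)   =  63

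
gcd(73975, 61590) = 5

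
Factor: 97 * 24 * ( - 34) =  - 79152 = - 2^4*3^1*17^1*97^1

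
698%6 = 2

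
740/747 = 740/747 = 0.99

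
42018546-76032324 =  - 34013778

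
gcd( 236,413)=59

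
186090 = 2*93045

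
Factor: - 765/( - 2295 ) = 1/3 = 3^( - 1 )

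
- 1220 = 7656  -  8876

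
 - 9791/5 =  - 1959 + 4/5=- 1958.20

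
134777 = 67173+67604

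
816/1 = 816 = 816.00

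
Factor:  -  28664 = - 2^3* 3583^1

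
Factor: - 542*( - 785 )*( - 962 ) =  - 409302140 = - 2^2*5^1*13^1*37^1* 157^1*271^1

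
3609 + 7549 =11158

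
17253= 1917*9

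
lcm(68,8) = 136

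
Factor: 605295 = 3^2*5^1*13451^1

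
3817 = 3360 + 457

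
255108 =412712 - 157604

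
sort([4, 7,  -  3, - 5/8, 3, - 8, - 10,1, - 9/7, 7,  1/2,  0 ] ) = [ - 10, - 8, - 3, - 9/7, - 5/8, 0, 1/2, 1, 3,4, 7, 7]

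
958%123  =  97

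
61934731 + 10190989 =72125720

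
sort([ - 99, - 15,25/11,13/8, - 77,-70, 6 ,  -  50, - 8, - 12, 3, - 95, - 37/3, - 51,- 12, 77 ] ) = [ - 99, - 95, - 77, - 70,  -  51, - 50, - 15,- 37/3, - 12,-12, - 8 , 13/8, 25/11,  3, 6,77] 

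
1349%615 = 119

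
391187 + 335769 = 726956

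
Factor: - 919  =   - 919^1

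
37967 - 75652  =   - 37685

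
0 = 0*84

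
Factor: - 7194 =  - 2^1*3^1 * 11^1 * 109^1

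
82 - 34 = 48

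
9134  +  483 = 9617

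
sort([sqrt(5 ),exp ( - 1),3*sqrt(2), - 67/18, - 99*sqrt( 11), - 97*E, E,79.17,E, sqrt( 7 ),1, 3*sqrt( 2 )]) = [ - 99*sqrt( 11) ,  -  97*E,-67/18,exp( - 1 ),1 , sqrt( 5) , sqrt( 7 ),E,E, 3*sqrt( 2 ),3*sqrt(2 ),79.17 ] 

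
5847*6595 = 38560965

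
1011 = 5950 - 4939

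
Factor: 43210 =2^1*5^1*29^1 * 149^1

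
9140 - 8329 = 811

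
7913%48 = 41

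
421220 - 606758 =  -185538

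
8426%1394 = 62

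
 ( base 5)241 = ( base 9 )78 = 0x47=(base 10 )71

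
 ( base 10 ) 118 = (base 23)53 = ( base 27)4a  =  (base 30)3s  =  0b1110110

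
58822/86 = 683+42/43 = 683.98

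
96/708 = 8/59 = 0.14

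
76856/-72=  - 1068 +5/9 = - 1067.44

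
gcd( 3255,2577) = 3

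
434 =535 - 101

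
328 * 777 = 254856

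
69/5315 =69/5315 = 0.01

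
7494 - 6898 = 596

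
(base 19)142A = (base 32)84v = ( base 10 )8351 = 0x209f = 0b10000010011111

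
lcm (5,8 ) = 40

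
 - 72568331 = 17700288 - 90268619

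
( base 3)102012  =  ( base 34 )8u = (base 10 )302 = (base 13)1A3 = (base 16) 12e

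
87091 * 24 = 2090184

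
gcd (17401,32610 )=1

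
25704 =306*84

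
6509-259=6250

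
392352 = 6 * 65392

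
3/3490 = 3/3490 = 0.00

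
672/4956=8/59 = 0.14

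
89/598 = 89/598 = 0.15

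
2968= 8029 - 5061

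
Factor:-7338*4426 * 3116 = - 101201410608 = -2^4*3^1*19^1*41^1*1223^1*2213^1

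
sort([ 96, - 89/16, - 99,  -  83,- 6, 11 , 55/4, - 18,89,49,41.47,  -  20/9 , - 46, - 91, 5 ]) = [-99, - 91, - 83, - 46, - 18,-6 , - 89/16, - 20/9, 5,11, 55/4,41.47,49,89,96] 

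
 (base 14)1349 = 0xd45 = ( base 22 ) 709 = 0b110101000101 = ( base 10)3397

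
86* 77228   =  6641608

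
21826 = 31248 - 9422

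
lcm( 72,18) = 72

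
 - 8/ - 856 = 1/107 = 0.01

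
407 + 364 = 771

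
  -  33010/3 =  - 11004+2/3 = -  11003.33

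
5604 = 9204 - 3600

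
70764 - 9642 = 61122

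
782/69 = 11 + 1/3 = 11.33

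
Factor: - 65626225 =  - 5^2*7^1 *31^1 * 12097^1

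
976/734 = 1 + 121/367 = 1.33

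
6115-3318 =2797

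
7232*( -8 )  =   - 57856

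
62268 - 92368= - 30100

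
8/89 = 8/89 = 0.09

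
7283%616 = 507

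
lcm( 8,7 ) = 56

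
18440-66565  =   - 48125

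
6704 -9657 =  - 2953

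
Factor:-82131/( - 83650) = 2^ ( - 1 )*3^1*5^(  -  2 )*239^ ( - 1 )*3911^1 = 11733/11950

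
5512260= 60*91871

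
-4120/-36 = 1030/9 = 114.44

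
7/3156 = 7/3156  =  0.00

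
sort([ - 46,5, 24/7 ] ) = [ - 46, 24/7 , 5 ]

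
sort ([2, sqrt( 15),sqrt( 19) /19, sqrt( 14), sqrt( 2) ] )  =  [sqrt(19) /19,sqrt ( 2 ), 2 , sqrt( 14),sqrt ( 15)]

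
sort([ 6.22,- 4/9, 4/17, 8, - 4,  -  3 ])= [-4, - 3  , - 4/9,4/17,6.22,  8 ]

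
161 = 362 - 201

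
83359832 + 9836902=93196734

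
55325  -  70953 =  -15628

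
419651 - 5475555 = -5055904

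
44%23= 21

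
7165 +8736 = 15901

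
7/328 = 7/328=0.02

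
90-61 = 29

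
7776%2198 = 1182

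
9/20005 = 9/20005 = 0.00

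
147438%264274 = 147438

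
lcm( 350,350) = 350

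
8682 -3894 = 4788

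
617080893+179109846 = 796190739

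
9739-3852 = 5887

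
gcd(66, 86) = 2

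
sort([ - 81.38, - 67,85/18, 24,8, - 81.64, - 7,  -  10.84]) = [ - 81.64,-81.38, - 67, - 10.84, -7, 85/18,8,  24 ]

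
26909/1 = 26909 = 26909.00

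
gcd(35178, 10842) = 78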